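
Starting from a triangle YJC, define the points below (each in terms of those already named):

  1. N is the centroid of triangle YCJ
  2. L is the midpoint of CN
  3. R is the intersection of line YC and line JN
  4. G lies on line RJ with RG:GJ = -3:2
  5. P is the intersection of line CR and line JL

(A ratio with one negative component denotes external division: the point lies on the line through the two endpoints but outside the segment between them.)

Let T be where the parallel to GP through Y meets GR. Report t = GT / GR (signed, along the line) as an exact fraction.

t = 8/3

Choose coordinates Y = (0, 0), J = (1, 0), C = (0, 1).
1. N is the centroid of triangle YCJ ⇒ N = (1/3, 1/3)
2. L is the midpoint of CN ⇒ L = (1/6, 2/3)
3. R is the intersection of line YC and line JN ⇒ R = (0, 1/2)
4. G lies on line RJ with RG:GJ = -3:2 ⇒ G = (3, -1)
5. P is the intersection of line CR and line JL ⇒ P = (0, 4/5)
through Y parallel to GP: direction (-3, 9/5); meets GR at T = (-5, 3)
T = G + t·(R−G) with t = 8/3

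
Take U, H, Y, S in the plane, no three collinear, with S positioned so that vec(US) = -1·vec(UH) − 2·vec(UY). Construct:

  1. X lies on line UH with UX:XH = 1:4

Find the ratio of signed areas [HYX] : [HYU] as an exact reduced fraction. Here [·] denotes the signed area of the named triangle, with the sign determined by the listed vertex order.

[HYX]:[HYU] = 4/5

Work in coordinates with U = (0, 0), H = (1, 0), Y = (0, 1), S = (-1, -2).
1. X lies on line UH with UX:XH = 1:4 ⇒ X = (1/5, 0)
2·[HYX] = 4/5, 2·[HYU] = 1
[HYX]:[HYU] = 4/5:1 = 4/5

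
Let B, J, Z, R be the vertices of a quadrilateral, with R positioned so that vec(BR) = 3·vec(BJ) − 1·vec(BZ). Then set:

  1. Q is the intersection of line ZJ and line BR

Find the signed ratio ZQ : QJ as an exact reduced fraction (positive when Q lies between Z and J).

ZQ:QJ = -3

Choose coordinates B = (0, 0), J = (1, 0), Z = (0, 1), R = (3, -1).
1. Q is the intersection of line ZJ and line BR ⇒ Q = (3/2, -1/2)
Q = Z + t·(J−Z) with t = 3/2, so ZQ:QJ = t:(1−t) = 3/2:-1/2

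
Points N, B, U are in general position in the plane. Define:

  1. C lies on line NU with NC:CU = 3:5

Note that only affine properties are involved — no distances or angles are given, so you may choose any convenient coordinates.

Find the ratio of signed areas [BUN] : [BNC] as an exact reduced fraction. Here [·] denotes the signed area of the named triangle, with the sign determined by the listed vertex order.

[BUN]:[BNC] = -8/3

Work in coordinates with N = (0, 0), B = (1, 0), U = (0, 1).
1. C lies on line NU with NC:CU = 3:5 ⇒ C = (0, 3/8)
2·[BUN] = 1, 2·[BNC] = -3/8
[BUN]:[BNC] = 1:-3/8 = -8/3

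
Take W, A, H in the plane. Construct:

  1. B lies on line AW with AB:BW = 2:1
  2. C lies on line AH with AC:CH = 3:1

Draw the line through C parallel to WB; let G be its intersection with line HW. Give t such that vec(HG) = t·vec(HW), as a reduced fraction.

Choose coordinates W = (0, 0), A = (1, 0), H = (0, 1).
1. B lies on line AW with AB:BW = 2:1 ⇒ B = (1/3, 0)
2. C lies on line AH with AC:CH = 3:1 ⇒ C = (1/4, 3/4)
through C parallel to WB: direction (1/3, 0); meets HW at G = (0, 3/4)
G = H + t·(W−H) with t = 1/4

t = 1/4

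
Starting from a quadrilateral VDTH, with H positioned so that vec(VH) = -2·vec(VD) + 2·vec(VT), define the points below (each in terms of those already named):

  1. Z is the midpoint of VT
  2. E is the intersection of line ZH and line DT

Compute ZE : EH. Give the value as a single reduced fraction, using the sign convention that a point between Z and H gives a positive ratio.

Set V = (0, 0), D = (1, 0), T = (0, 1), H = (-2, 2); any affine frame gives the same invariant.
1. Z is the midpoint of VT ⇒ Z = (0, 1/2)
2. E is the intersection of line ZH and line DT ⇒ E = (2, -1)
E = Z + t·(H−Z) with t = -1, so ZE:EH = t:(1−t) = -1:2

ZE:EH = -1/2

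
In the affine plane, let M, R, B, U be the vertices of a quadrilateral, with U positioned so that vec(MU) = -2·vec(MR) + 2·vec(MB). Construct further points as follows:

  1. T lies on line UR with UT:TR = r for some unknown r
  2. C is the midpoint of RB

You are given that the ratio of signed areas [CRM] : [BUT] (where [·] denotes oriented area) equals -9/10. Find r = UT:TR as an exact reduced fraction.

Work in coordinates with M = (0, 0), R = (1, 0), B = (0, 1), U = (-2, 2).
1. With UT:TR = r, write λ = r/(r+1) so T = U + λ·(R−U); T is affine-linear in λ
2. C is the midpoint of RB ⇒ C = (1/2, 1/2)
Every point depending on T is an affine combination of T and λ-independent points, so each such coordinate is linear in λ; the λ² term in each signed area is a multiple of (R−U)×(R−U) = 0, so 2·[CRM] and 2·[BUT] are each linear in λ. Evaluating at λ=0 and λ=1:
  2·[CRM] = -1/2,   2·[BUT] = λ
So [CRM]:[BUT] = (-1/2) / (λ). Setting this equal to -9/10:
  -1/2 = -9/10·(λ)  ⇒  λ = 5/9
Then r = λ/(1−λ) = (5/9)/(4/9) = 5/4. Check: with r = 5/4, T = (-1/3, 8/9) and [CRM]:[BUT] = -9/10 as required.

r = 5/4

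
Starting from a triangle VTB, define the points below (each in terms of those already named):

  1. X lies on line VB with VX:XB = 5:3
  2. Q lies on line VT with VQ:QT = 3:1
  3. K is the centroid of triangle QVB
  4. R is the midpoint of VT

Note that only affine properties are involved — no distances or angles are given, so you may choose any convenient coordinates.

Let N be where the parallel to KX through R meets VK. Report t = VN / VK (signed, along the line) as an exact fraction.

t = 14/15

Set V = (0, 0), T = (1, 0), B = (0, 1); any affine frame gives the same invariant.
1. X lies on line VB with VX:XB = 5:3 ⇒ X = (0, 5/8)
2. Q lies on line VT with VQ:QT = 3:1 ⇒ Q = (3/4, 0)
3. K is the centroid of triangle QVB ⇒ K = (1/4, 1/3)
4. R is the midpoint of VT ⇒ R = (1/2, 0)
through R parallel to KX: direction (-1/4, 7/24); meets VK at N = (7/30, 14/45)
N = V + t·(K−V) with t = 14/15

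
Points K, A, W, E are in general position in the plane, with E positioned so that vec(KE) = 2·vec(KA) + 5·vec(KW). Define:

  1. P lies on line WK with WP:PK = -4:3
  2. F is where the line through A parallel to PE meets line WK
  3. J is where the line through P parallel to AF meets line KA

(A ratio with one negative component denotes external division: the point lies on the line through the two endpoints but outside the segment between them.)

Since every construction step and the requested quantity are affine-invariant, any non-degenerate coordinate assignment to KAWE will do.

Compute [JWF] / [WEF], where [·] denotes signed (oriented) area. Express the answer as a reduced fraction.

Work in coordinates with K = (0, 0), A = (1, 0), W = (0, 1), E = (2, 5).
1. P lies on line WK with WP:PK = -4:3 ⇒ P = (0, -3)
2. F is where the line through A parallel to PE meets line WK ⇒ F = (0, -4)
3. J is where the line through P parallel to AF meets line KA ⇒ J = (3/4, 0)
2·[JWF] = 15/4, 2·[WEF] = -10
[JWF]:[WEF] = 15/4:-10 = -3/8

[JWF]:[WEF] = -3/8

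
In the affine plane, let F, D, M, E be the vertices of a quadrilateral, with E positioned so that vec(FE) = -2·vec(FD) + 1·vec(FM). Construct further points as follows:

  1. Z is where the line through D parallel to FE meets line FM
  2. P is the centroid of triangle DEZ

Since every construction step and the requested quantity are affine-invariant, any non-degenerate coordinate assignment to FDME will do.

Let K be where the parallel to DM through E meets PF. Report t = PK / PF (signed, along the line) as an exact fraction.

Work in coordinates with F = (0, 0), D = (1, 0), M = (0, 1), E = (-2, 1).
1. Z is where the line through D parallel to FE meets line FM ⇒ Z = (0, 1/2)
2. P is the centroid of triangle DEZ ⇒ P = (-1/3, 1/2)
through E parallel to DM: direction (-1, 1); meets PF at K = (2, -3)
K = P + t·(F−P) with t = 7

t = 7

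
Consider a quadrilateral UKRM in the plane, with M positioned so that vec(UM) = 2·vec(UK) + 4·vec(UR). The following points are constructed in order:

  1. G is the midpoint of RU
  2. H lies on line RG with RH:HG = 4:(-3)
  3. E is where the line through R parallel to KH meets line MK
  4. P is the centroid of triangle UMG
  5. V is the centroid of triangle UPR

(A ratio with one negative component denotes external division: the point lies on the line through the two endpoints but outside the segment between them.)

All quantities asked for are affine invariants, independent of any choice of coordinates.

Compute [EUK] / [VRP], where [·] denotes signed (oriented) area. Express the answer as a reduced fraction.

[EUK]:[VRP] = -12

Choose coordinates U = (0, 0), K = (1, 0), R = (0, 1), M = (2, 4).
1. G is the midpoint of RU ⇒ G = (0, 1/2)
2. H lies on line RG with RH:HG = 4:(-3) ⇒ H = (0, -1)
3. E is where the line through R parallel to KH meets line MK ⇒ E = (5/3, 8/3)
4. P is the centroid of triangle UMG ⇒ P = (2/3, 3/2)
5. V is the centroid of triangle UPR ⇒ V = (2/9, 5/6)
2·[EUK] = 8/3, 2·[VRP] = -2/9
[EUK]:[VRP] = 8/3:-2/9 = -12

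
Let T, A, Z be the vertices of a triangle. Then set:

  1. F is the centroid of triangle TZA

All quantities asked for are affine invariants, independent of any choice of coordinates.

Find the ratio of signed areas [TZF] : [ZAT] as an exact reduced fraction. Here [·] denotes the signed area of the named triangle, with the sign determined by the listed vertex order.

[TZF]:[ZAT] = 1/3

Work in coordinates with T = (0, 0), A = (1, 0), Z = (0, 1).
1. F is the centroid of triangle TZA ⇒ F = (1/3, 1/3)
2·[TZF] = -1/3, 2·[ZAT] = -1
[TZF]:[ZAT] = -1/3:-1 = 1/3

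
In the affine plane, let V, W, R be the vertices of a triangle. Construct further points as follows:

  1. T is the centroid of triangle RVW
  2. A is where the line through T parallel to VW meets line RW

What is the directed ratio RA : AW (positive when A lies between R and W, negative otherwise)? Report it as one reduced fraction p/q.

Choose coordinates V = (0, 0), W = (1, 0), R = (0, 1).
1. T is the centroid of triangle RVW ⇒ T = (1/3, 1/3)
2. A is where the line through T parallel to VW meets line RW ⇒ A = (2/3, 1/3)
A = R + t·(W−R) with t = 2/3, so RA:AW = t:(1−t) = 2/3:1/3

RA:AW = 2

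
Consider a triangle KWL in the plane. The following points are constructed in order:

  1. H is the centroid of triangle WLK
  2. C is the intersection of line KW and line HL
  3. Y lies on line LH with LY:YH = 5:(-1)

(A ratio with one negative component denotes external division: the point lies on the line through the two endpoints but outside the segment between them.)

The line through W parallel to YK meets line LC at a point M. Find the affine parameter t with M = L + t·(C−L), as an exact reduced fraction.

Work in coordinates with K = (0, 0), W = (1, 0), L = (0, 1).
1. H is the centroid of triangle WLK ⇒ H = (1/3, 1/3)
2. C is the intersection of line KW and line HL ⇒ C = (1/2, 0)
3. Y lies on line LH with LY:YH = 5:(-1) ⇒ Y = (5/12, 1/6)
through W parallel to YK: direction (-5/12, -1/6); meets LC at M = (7/12, -1/6)
M = L + t·(C−L) with t = 7/6

t = 7/6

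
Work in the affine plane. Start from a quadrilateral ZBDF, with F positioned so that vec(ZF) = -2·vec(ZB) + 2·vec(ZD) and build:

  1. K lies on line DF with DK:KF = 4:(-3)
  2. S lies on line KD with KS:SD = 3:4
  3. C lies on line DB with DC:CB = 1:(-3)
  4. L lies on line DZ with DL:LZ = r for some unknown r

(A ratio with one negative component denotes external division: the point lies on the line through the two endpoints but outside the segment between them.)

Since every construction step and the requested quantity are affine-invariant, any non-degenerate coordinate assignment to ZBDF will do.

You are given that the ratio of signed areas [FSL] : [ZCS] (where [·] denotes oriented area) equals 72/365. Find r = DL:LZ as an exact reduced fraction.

r = 2/3

Assign Z = (0, 0), B = (1, 0), D = (0, 1), F = (-2, 2) — the answer is frame-independent, so this choice is without loss of generality.
1. K lies on line DF with DK:KF = 4:(-3) ⇒ K = (-8, 5)
2. S lies on line KD with KS:SD = 3:4 ⇒ S = (-32/7, 23/7)
3. C lies on line DB with DC:CB = 1:(-3) ⇒ C = (-1/2, 3/2)
4. With DL:LZ = r, write λ = r/(r+1) so L = D + λ·(Z−D); L is affine-linear in λ
Every point depending on L is an affine combination of L and λ-independent points, so each such coordinate is linear in λ; the λ² term in each signed area is a multiple of (Z−D)×(Z−D) = 0, so 2·[FSL] and 2·[ZCS] are each linear in λ. Evaluating at λ=0 and λ=1:
  2·[FSL] = 18/7·λ,   2·[ZCS] = 73/14
So [FSL]:[ZCS] = (18/7·λ) / (73/14). Setting this equal to 72/365:
  18/7·λ = 72/365·(73/14)  ⇒  λ = 2/5
Then r = λ/(1−λ) = (2/5)/(3/5) = 2/3. Check: with r = 2/3, L = (0, 3/5) and [FSL]:[ZCS] = 72/365 as required.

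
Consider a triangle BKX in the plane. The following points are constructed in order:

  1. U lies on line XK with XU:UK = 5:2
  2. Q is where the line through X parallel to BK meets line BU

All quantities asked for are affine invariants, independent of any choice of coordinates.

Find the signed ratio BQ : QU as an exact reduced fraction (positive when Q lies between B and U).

Work in coordinates with B = (0, 0), K = (1, 0), X = (0, 1).
1. U lies on line XK with XU:UK = 5:2 ⇒ U = (5/7, 2/7)
2. Q is where the line through X parallel to BK meets line BU ⇒ Q = (5/2, 1)
Q = B + t·(U−B) with t = 7/2, so BQ:QU = t:(1−t) = 7/2:-5/2

BQ:QU = -7/5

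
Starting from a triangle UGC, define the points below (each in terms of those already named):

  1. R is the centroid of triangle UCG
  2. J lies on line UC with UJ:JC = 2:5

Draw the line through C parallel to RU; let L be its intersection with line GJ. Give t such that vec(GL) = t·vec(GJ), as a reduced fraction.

Work in coordinates with U = (0, 0), G = (1, 0), C = (0, 1).
1. R is the centroid of triangle UCG ⇒ R = (1/3, 1/3)
2. J lies on line UC with UJ:JC = 2:5 ⇒ J = (0, 2/7)
through C parallel to RU: direction (-1/3, -1/3); meets GJ at L = (-5/9, 4/9)
L = G + t·(J−G) with t = 14/9

t = 14/9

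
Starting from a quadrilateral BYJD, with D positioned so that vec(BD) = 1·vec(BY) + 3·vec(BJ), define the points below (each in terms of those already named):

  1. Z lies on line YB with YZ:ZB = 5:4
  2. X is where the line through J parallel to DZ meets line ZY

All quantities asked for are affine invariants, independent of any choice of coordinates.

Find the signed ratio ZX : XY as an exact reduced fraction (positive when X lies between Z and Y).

Assign B = (0, 0), Y = (1, 0), J = (0, 1), D = (1, 3) — the answer is frame-independent, so this choice is without loss of generality.
1. Z lies on line YB with YZ:ZB = 5:4 ⇒ Z = (4/9, 0)
2. X is where the line through J parallel to DZ meets line ZY ⇒ X = (-5/27, 0)
X = Z + t·(Y−Z) with t = -17/15, so ZX:XY = t:(1−t) = -17/15:32/15

ZX:XY = -17/32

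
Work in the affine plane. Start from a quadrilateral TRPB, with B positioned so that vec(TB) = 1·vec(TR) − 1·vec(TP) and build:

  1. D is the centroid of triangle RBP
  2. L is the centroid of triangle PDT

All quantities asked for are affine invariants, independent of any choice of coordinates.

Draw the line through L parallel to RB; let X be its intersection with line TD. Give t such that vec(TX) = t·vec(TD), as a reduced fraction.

Choose coordinates T = (0, 0), R = (1, 0), P = (0, 1), B = (1, -1).
1. D is the centroid of triangle RBP ⇒ D = (2/3, 0)
2. L is the centroid of triangle PDT ⇒ L = (2/9, 1/3)
through L parallel to RB: direction (0, -1); meets TD at X = (2/9, 0)
X = T + t·(D−T) with t = 1/3

t = 1/3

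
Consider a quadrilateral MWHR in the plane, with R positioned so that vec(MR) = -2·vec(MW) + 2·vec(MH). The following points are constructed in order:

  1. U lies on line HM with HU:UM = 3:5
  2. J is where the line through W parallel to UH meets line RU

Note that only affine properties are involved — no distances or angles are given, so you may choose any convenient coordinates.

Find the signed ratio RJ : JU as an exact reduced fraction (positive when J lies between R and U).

RJ:JU = -3

Assign M = (0, 0), W = (1, 0), H = (0, 1), R = (-2, 2) — the answer is frame-independent, so this choice is without loss of generality.
1. U lies on line HM with HU:UM = 3:5 ⇒ U = (0, 5/8)
2. J is where the line through W parallel to UH meets line RU ⇒ J = (1, -1/16)
J = R + t·(U−R) with t = 3/2, so RJ:JU = t:(1−t) = 3/2:-1/2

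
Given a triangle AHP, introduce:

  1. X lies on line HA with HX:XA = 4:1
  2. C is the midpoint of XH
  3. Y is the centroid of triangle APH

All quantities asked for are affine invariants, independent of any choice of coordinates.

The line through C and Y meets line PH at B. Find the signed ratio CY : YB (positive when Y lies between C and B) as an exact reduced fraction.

Set A = (0, 0), H = (1, 0), P = (0, 1); any affine frame gives the same invariant.
1. X lies on line HA with HX:XA = 4:1 ⇒ X = (1/5, 0)
2. C is the midpoint of XH ⇒ C = (3/5, 0)
3. Y is the centroid of triangle APH ⇒ Y = (1/3, 1/3)
line CY meets PH at B = (-1, 2)
Y = C + t·(B−C) with t = 1/6, so CY:YB = 1/6:5/6

CY:YB = 1/5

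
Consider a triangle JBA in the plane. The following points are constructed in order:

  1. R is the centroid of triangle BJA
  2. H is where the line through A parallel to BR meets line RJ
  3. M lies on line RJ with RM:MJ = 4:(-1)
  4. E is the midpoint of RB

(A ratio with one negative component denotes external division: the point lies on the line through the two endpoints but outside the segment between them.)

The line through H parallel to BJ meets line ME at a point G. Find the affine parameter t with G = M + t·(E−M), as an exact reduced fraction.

Set J = (0, 0), B = (1, 0), A = (0, 1); any affine frame gives the same invariant.
1. R is the centroid of triangle BJA ⇒ R = (1/3, 1/3)
2. H is where the line through A parallel to BR meets line RJ ⇒ H = (2/3, 2/3)
3. M lies on line RJ with RM:MJ = 4:(-1) ⇒ M = (-1/9, -1/9)
4. E is the midpoint of RB ⇒ E = (2/3, 1/6)
through H parallel to BJ: direction (-1, 0); meets ME at G = (31/15, 2/3)
G = M + t·(E−M) with t = 14/5

t = 14/5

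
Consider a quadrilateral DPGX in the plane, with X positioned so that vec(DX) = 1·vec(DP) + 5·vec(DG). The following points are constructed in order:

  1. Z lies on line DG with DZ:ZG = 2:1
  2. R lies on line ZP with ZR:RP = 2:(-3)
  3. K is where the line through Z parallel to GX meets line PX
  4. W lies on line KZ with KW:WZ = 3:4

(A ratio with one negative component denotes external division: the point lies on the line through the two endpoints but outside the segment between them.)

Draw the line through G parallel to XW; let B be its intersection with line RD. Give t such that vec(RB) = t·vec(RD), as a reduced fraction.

Choose coordinates D = (0, 0), P = (1, 0), G = (0, 1), X = (1, 5).
1. Z lies on line DG with DZ:ZG = 2:1 ⇒ Z = (0, 2/3)
2. R lies on line ZP with ZR:RP = 2:(-3) ⇒ R = (-2, 2)
3. K is where the line through Z parallel to GX meets line PX ⇒ K = (1, 14/3)
4. W lies on line KZ with KW:WZ = 3:4 ⇒ W = (4/7, 62/21)
through G parallel to XW: direction (-3/7, -43/21); meets RD at B = (-9/52, 9/52)
B = R + t·(D−R) with t = 95/104

t = 95/104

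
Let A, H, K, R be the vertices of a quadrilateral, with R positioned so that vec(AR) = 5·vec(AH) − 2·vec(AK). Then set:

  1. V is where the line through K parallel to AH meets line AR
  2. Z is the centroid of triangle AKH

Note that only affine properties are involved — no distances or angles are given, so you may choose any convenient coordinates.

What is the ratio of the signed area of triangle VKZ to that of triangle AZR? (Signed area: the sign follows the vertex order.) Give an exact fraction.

[VKZ]:[AZR] = 5/7

Set A = (0, 0), H = (1, 0), K = (0, 1), R = (5, -2); any affine frame gives the same invariant.
1. V is where the line through K parallel to AH meets line AR ⇒ V = (-5/2, 1)
2. Z is the centroid of triangle AKH ⇒ Z = (1/3, 1/3)
2·[VKZ] = -5/3, 2·[AZR] = -7/3
[VKZ]:[AZR] = -5/3:-7/3 = 5/7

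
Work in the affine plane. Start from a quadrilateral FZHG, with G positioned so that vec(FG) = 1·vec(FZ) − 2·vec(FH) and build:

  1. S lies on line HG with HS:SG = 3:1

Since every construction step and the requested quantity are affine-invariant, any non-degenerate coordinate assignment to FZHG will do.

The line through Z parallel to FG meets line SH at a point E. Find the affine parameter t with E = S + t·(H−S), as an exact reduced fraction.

t = 7/3

Choose coordinates F = (0, 0), Z = (1, 0), H = (0, 1), G = (1, -2).
1. S lies on line HG with HS:SG = 3:1 ⇒ S = (3/4, -5/4)
through Z parallel to FG: direction (1, -2); meets SH at E = (-1, 4)
E = S + t·(H−S) with t = 7/3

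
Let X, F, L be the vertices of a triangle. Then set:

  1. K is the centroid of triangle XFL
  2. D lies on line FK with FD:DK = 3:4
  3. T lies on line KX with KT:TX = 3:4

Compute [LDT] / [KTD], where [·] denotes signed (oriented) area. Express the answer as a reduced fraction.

[LDT]:[KTD] = -61/12

Set X = (0, 0), F = (1, 0), L = (0, 1); any affine frame gives the same invariant.
1. K is the centroid of triangle XFL ⇒ K = (1/3, 1/3)
2. D lies on line FK with FD:DK = 3:4 ⇒ D = (5/7, 1/7)
3. T lies on line KX with KT:TX = 3:4 ⇒ T = (4/21, 4/21)
2·[LDT] = -61/147, 2·[KTD] = 4/49
[LDT]:[KTD] = -61/147:4/49 = -61/12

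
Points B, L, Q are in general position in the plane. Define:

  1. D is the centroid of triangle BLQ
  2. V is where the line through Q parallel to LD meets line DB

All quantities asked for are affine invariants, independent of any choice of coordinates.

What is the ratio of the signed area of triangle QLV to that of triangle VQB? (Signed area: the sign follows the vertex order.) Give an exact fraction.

Set B = (0, 0), L = (1, 0), Q = (0, 1); any affine frame gives the same invariant.
1. D is the centroid of triangle BLQ ⇒ D = (1/3, 1/3)
2. V is where the line through Q parallel to LD meets line DB ⇒ V = (2/3, 2/3)
2·[QLV] = 1/3, 2·[VQB] = 2/3
[QLV]:[VQB] = 1/3:2/3 = 1/2

[QLV]:[VQB] = 1/2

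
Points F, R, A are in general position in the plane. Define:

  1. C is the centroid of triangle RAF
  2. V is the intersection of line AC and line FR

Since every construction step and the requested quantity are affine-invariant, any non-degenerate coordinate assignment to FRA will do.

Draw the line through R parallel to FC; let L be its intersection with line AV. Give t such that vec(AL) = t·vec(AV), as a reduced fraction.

Assign F = (0, 0), R = (1, 0), A = (0, 1) — the answer is frame-independent, so this choice is without loss of generality.
1. C is the centroid of triangle RAF ⇒ C = (1/3, 1/3)
2. V is the intersection of line AC and line FR ⇒ V = (1/2, 0)
through R parallel to FC: direction (1/3, 1/3); meets AV at L = (2/3, -1/3)
L = A + t·(V−A) with t = 4/3

t = 4/3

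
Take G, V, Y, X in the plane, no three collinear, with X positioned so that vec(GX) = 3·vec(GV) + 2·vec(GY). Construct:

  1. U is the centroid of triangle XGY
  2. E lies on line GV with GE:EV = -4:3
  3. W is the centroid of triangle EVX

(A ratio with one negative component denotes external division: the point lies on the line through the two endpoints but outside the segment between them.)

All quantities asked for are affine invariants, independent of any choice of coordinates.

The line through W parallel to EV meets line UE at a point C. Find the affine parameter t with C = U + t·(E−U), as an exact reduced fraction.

Set G = (0, 0), V = (1, 0), Y = (0, 1), X = (3, 2); any affine frame gives the same invariant.
1. U is the centroid of triangle XGY ⇒ U = (1, 1)
2. E lies on line GV with GE:EV = -4:3 ⇒ E = (4, 0)
3. W is the centroid of triangle EVX ⇒ W = (8/3, 2/3)
through W parallel to EV: direction (-3, 0); meets UE at C = (2, 2/3)
C = U + t·(E−U) with t = 1/3

t = 1/3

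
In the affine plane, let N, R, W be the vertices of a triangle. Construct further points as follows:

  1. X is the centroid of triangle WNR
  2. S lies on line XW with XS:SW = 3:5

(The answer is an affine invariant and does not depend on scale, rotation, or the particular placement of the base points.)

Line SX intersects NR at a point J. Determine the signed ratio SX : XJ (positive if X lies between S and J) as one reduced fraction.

SX:XJ = 3/4

Assign N = (0, 0), R = (1, 0), W = (0, 1) — the answer is frame-independent, so this choice is without loss of generality.
1. X is the centroid of triangle WNR ⇒ X = (1/3, 1/3)
2. S lies on line XW with XS:SW = 3:5 ⇒ S = (5/24, 7/12)
line SX meets NR at J = (1/2, 0)
X = S + t·(J−S) with t = 3/7, so SX:XJ = 3/7:4/7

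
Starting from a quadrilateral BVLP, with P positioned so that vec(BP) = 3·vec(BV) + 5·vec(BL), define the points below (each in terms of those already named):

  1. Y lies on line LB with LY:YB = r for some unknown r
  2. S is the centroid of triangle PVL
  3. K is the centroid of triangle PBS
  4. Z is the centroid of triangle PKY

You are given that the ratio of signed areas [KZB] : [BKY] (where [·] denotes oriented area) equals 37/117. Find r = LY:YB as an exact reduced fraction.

r = -4/3

Assign B = (0, 0), V = (1, 0), L = (0, 1), P = (3, 5) — the answer is frame-independent, so this choice is without loss of generality.
1. With LY:YB = r, write λ = r/(r+1) so Y = L + λ·(B−L); Y is affine-linear in λ
2. S is the centroid of triangle PVL ⇒ S = (4/3, 2)
3. K is the centroid of triangle PBS ⇒ K = (13/9, 7/3)
4. Z is the centroid of triangle PKY ⇒ Z is an affine combination of earlier points and hence also affine-linear in λ
Every point depending on Y is an affine combination of Y and λ-independent points, so each such coordinate is linear in λ; the λ² term in each signed area is a multiple of (B−L)×(B−L) = 0, so 2·[KZB] and 2·[BKY] are each linear in λ. Evaluating at λ=0 and λ=1:
  2·[KZB] = -13/27·λ + 5/9,   2·[BKY] = -13/9·λ + 13/9
So [KZB]:[BKY] = (-13/27·λ + 5/9) / (-13/9·λ + 13/9). Setting this equal to 37/117:
  -13/27·λ + 5/9 = 37/117·(-13/9·λ + 13/9)  ⇒  λ = 4
Then r = λ/(1−λ) = (4)/(-3) = -4/3. Check: with r = -4/3, Y = (0, -3) and [KZB]:[BKY] = 37/117 as required.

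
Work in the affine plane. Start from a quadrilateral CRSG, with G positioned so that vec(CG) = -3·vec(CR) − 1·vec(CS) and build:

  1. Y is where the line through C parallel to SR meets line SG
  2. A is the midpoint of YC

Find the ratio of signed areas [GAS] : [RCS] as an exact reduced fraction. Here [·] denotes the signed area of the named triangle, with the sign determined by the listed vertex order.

[GAS]:[RCS] = -3/2

Choose coordinates C = (0, 0), R = (1, 0), S = (0, 1), G = (-3, -1).
1. Y is where the line through C parallel to SR meets line SG ⇒ Y = (-3/5, 3/5)
2. A is the midpoint of YC ⇒ A = (-3/10, 3/10)
2·[GAS] = 3/2, 2·[RCS] = -1
[GAS]:[RCS] = 3/2:-1 = -3/2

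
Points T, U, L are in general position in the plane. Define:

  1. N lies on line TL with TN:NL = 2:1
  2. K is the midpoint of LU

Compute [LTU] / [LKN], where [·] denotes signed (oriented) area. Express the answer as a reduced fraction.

[LTU]:[LKN] = -6

Set T = (0, 0), U = (1, 0), L = (0, 1); any affine frame gives the same invariant.
1. N lies on line TL with TN:NL = 2:1 ⇒ N = (0, 2/3)
2. K is the midpoint of LU ⇒ K = (1/2, 1/2)
2·[LTU] = 1, 2·[LKN] = -1/6
[LTU]:[LKN] = 1:-1/6 = -6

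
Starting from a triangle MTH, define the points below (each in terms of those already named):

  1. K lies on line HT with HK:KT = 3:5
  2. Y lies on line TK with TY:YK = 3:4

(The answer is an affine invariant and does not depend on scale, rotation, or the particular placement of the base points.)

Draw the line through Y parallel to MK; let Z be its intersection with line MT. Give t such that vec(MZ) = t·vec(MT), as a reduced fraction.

t = 4/7

Assign M = (0, 0), T = (1, 0), H = (0, 1) — the answer is frame-independent, so this choice is without loss of generality.
1. K lies on line HT with HK:KT = 3:5 ⇒ K = (3/8, 5/8)
2. Y lies on line TK with TY:YK = 3:4 ⇒ Y = (41/56, 15/56)
through Y parallel to MK: direction (3/8, 5/8); meets MT at Z = (4/7, 0)
Z = M + t·(T−M) with t = 4/7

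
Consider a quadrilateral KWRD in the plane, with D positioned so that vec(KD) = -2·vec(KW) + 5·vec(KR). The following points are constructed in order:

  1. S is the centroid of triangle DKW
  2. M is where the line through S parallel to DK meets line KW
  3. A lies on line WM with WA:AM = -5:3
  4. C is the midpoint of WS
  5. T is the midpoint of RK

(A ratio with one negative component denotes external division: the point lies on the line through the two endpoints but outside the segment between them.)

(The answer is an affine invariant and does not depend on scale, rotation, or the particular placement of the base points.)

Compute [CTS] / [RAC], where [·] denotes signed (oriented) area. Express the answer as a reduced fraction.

Set K = (0, 0), W = (1, 0), R = (0, 1), D = (-2, 5); any affine frame gives the same invariant.
1. S is the centroid of triangle DKW ⇒ S = (-1/3, 5/3)
2. M is where the line through S parallel to DK meets line KW ⇒ M = (1/3, 0)
3. A lies on line WM with WA:AM = -5:3 ⇒ A = (-2/3, 0)
4. C is the midpoint of WS ⇒ C = (1/3, 5/6)
5. T is the midpoint of RK ⇒ T = (0, 1/2)
2·[CTS] = -1/2, 2·[RAC] = 4/9
[CTS]:[RAC] = -1/2:4/9 = -9/8

[CTS]:[RAC] = -9/8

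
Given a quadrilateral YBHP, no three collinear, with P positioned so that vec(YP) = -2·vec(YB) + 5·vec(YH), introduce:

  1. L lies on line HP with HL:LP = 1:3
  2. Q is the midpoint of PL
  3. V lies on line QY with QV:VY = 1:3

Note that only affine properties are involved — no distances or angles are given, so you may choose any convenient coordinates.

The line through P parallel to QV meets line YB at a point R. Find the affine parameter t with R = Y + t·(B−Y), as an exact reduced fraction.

t = -3/14

Assign Y = (0, 0), B = (1, 0), H = (0, 1), P = (-2, 5) — the answer is frame-independent, so this choice is without loss of generality.
1. L lies on line HP with HL:LP = 1:3 ⇒ L = (-1/2, 2)
2. Q is the midpoint of PL ⇒ Q = (-5/4, 7/2)
3. V lies on line QY with QV:VY = 1:3 ⇒ V = (-15/16, 21/8)
through P parallel to QV: direction (5/16, -7/8); meets YB at R = (-3/14, 0)
R = Y + t·(B−Y) with t = -3/14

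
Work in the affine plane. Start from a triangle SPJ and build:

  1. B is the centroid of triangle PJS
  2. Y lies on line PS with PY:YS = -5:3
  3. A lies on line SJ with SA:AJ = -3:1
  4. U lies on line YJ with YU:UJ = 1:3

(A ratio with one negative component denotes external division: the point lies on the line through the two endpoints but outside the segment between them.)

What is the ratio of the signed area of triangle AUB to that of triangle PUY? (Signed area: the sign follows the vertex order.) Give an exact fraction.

[AUB]:[PUY] = 83/30

Set S = (0, 0), P = (1, 0), J = (0, 1); any affine frame gives the same invariant.
1. B is the centroid of triangle PJS ⇒ B = (1/3, 1/3)
2. Y lies on line PS with PY:YS = -5:3 ⇒ Y = (-3/2, 0)
3. A lies on line SJ with SA:AJ = -3:1 ⇒ A = (0, 3/2)
4. U lies on line YJ with YU:UJ = 1:3 ⇒ U = (-9/8, 1/4)
2·[AUB] = 83/48, 2·[PUY] = 5/8
[AUB]:[PUY] = 83/48:5/8 = 83/30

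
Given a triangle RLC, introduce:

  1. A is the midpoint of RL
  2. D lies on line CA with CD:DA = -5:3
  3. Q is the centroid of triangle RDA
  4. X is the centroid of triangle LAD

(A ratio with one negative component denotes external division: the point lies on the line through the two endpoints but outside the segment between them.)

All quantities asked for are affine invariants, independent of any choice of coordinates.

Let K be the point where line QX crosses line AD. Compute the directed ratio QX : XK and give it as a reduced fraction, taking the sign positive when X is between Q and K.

Set R = (0, 0), L = (1, 0), C = (0, 1); any affine frame gives the same invariant.
1. A is the midpoint of RL ⇒ A = (1/2, 0)
2. D lies on line CA with CD:DA = -5:3 ⇒ D = (5/4, -3/2)
3. Q is the centroid of triangle RDA ⇒ Q = (7/12, -1/2)
4. X is the centroid of triangle LAD ⇒ X = (11/12, -1/2)
line QX meets AD at K = (3/4, -1/2)
X = Q + t·(K−Q) with t = 2, so QX:XK = 2:-1

QX:XK = -2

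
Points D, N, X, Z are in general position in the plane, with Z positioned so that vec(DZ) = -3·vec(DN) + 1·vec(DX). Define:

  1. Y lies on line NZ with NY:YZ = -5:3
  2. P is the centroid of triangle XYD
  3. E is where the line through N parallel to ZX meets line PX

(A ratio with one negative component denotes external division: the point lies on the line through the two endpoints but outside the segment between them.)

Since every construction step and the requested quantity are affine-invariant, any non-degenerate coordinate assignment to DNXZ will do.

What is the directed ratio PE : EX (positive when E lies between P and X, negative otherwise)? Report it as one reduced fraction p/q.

Set D = (0, 0), N = (1, 0), X = (0, 1), Z = (-3, 1); any affine frame gives the same invariant.
1. Y lies on line NZ with NY:YZ = -5:3 ⇒ Y = (-9, 5/2)
2. P is the centroid of triangle XYD ⇒ P = (-3, 7/6)
3. E is where the line through N parallel to ZX meets line PX ⇒ E = (18, 0)
E = P + t·(X−P) with t = 7, so PE:EX = t:(1−t) = 7:-6

PE:EX = -7/6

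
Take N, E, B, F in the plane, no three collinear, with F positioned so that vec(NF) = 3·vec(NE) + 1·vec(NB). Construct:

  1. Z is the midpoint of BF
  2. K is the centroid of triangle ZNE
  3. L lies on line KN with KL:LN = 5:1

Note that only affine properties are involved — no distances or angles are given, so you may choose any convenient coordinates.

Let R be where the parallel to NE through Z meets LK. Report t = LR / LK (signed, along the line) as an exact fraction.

t = 17/5

Work in coordinates with N = (0, 0), E = (1, 0), B = (0, 1), F = (3, 1).
1. Z is the midpoint of BF ⇒ Z = (3/2, 1)
2. K is the centroid of triangle ZNE ⇒ K = (5/6, 1/3)
3. L lies on line KN with KL:LN = 5:1 ⇒ L = (5/36, 1/18)
through Z parallel to NE: direction (1, 0); meets LK at R = (5/2, 1)
R = L + t·(K−L) with t = 17/5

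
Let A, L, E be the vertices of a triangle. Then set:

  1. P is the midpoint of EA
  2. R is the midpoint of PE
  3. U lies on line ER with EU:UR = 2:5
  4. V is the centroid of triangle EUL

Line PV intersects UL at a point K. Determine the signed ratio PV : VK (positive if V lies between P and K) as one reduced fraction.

Assign A = (0, 0), L = (1, 0), E = (0, 1) — the answer is frame-independent, so this choice is without loss of generality.
1. P is the midpoint of EA ⇒ P = (0, 1/2)
2. R is the midpoint of PE ⇒ R = (0, 3/4)
3. U lies on line ER with EU:UR = 2:5 ⇒ U = (0, 13/14)
4. V is the centroid of triangle EUL ⇒ V = (1/3, 9/14)
line PV meets UL at K = (6/19, 169/266)
V = P + t·(K−P) with t = 19/18, so PV:VK = 19/18:-1/18

PV:VK = -19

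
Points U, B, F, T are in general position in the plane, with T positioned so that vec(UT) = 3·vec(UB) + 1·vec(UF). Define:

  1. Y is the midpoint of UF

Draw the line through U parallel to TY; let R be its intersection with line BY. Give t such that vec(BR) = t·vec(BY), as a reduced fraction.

t = 1/4

Assign U = (0, 0), B = (1, 0), F = (0, 1), T = (3, 1) — the answer is frame-independent, so this choice is without loss of generality.
1. Y is the midpoint of UF ⇒ Y = (0, 1/2)
through U parallel to TY: direction (-3, -1/2); meets BY at R = (3/4, 1/8)
R = B + t·(Y−B) with t = 1/4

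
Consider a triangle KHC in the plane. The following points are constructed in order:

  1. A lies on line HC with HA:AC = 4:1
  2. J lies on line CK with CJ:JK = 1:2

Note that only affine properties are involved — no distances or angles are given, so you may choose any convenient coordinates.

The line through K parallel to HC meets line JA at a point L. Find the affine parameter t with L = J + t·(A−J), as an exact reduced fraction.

Work in coordinates with K = (0, 0), H = (1, 0), C = (0, 1).
1. A lies on line HC with HA:AC = 4:1 ⇒ A = (1/5, 4/5)
2. J lies on line CK with CJ:JK = 1:2 ⇒ J = (0, 2/3)
through K parallel to HC: direction (-1, 1); meets JA at L = (-2/5, 2/5)
L = J + t·(A−J) with t = -2

t = -2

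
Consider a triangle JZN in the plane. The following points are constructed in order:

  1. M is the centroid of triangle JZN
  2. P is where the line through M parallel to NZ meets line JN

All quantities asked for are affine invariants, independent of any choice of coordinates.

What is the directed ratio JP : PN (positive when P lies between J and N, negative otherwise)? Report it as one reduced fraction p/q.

Assign J = (0, 0), Z = (1, 0), N = (0, 1) — the answer is frame-independent, so this choice is without loss of generality.
1. M is the centroid of triangle JZN ⇒ M = (1/3, 1/3)
2. P is where the line through M parallel to NZ meets line JN ⇒ P = (0, 2/3)
P = J + t·(N−J) with t = 2/3, so JP:PN = t:(1−t) = 2/3:1/3

JP:PN = 2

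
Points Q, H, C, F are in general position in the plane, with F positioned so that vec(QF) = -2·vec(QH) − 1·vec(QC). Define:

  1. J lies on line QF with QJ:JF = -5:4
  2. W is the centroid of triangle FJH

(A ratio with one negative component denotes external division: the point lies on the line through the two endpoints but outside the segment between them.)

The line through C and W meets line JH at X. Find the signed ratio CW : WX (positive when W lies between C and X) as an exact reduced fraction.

CW:WX = 11

Assign Q = (0, 0), H = (1, 0), C = (0, 1), F = (-2, -1) — the answer is frame-independent, so this choice is without loss of generality.
1. J lies on line QF with QJ:JF = -5:4 ⇒ J = (-10, -5)
2. W is the centroid of triangle FJH ⇒ W = (-11/3, -2)
line CW meets JH at X = (-4, -25/11)
W = C + t·(X−C) with t = 11/12, so CW:WX = 11/12:1/12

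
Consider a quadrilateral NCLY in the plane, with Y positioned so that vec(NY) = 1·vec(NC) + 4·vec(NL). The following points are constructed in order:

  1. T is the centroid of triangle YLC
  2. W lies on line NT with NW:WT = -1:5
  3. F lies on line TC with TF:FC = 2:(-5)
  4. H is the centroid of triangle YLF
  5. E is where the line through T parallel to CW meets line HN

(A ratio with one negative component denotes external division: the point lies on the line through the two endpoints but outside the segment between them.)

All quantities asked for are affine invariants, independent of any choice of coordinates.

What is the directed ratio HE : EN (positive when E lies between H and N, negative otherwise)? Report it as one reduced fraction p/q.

HE:EN = 25/36

Choose coordinates N = (0, 0), C = (1, 0), L = (0, 1), Y = (1, 4).
1. T is the centroid of triangle YLC ⇒ T = (2/3, 5/3)
2. W lies on line NT with NW:WT = -1:5 ⇒ W = (-1/6, -5/12)
3. F lies on line TC with TF:FC = 2:(-5) ⇒ F = (4/9, 25/9)
4. H is the centroid of triangle YLF ⇒ H = (13/27, 70/27)
5. E is where the line through T parallel to CW meets line HN ⇒ E = (52/183, 280/183)
E = H + t·(N−H) with t = 25/61, so HE:EN = t:(1−t) = 25/61:36/61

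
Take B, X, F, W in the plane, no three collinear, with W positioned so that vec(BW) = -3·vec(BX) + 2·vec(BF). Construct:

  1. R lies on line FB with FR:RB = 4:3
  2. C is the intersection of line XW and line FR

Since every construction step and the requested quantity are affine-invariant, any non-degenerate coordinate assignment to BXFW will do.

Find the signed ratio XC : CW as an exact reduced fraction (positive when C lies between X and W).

XC:CW = 1/3

Work in coordinates with B = (0, 0), X = (1, 0), F = (0, 1), W = (-3, 2).
1. R lies on line FB with FR:RB = 4:3 ⇒ R = (0, 3/7)
2. C is the intersection of line XW and line FR ⇒ C = (0, 1/2)
C = X + t·(W−X) with t = 1/4, so XC:CW = t:(1−t) = 1/4:3/4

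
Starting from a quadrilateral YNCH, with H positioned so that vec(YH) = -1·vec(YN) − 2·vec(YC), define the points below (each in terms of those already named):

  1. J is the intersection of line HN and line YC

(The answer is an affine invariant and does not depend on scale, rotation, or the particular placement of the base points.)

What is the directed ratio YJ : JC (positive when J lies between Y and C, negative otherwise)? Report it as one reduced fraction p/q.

Work in coordinates with Y = (0, 0), N = (1, 0), C = (0, 1), H = (-1, -2).
1. J is the intersection of line HN and line YC ⇒ J = (0, -1)
J = Y + t·(C−Y) with t = -1, so YJ:JC = t:(1−t) = -1:2

YJ:JC = -1/2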